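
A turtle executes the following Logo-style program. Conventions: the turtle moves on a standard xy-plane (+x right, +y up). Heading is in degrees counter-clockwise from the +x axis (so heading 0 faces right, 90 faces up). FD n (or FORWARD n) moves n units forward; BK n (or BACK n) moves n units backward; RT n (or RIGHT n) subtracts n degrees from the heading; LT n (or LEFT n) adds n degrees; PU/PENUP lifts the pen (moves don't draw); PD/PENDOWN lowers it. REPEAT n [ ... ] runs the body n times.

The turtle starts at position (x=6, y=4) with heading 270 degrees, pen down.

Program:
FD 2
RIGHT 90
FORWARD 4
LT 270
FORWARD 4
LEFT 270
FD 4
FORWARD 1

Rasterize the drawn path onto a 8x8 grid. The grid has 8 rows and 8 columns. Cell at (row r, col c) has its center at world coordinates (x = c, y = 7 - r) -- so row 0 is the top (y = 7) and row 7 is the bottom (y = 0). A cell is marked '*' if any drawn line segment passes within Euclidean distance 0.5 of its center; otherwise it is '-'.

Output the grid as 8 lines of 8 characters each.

Segment 0: (6,4) -> (6,2)
Segment 1: (6,2) -> (2,2)
Segment 2: (2,2) -> (2,6)
Segment 3: (2,6) -> (6,6)
Segment 4: (6,6) -> (7,6)

Answer: --------
--******
--*-----
--*---*-
--*---*-
--*****-
--------
--------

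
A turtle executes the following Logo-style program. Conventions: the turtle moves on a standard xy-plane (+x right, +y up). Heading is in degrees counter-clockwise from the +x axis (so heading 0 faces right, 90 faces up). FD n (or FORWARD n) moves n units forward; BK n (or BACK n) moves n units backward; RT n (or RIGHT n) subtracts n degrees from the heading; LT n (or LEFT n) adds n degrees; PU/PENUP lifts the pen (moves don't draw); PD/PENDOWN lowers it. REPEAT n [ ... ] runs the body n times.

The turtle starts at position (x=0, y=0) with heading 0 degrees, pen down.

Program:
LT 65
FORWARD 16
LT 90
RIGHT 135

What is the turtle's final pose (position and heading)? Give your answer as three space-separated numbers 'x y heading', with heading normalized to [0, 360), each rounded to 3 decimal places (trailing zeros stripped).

Executing turtle program step by step:
Start: pos=(0,0), heading=0, pen down
LT 65: heading 0 -> 65
FD 16: (0,0) -> (6.762,14.501) [heading=65, draw]
LT 90: heading 65 -> 155
RT 135: heading 155 -> 20
Final: pos=(6.762,14.501), heading=20, 1 segment(s) drawn

Answer: 6.762 14.501 20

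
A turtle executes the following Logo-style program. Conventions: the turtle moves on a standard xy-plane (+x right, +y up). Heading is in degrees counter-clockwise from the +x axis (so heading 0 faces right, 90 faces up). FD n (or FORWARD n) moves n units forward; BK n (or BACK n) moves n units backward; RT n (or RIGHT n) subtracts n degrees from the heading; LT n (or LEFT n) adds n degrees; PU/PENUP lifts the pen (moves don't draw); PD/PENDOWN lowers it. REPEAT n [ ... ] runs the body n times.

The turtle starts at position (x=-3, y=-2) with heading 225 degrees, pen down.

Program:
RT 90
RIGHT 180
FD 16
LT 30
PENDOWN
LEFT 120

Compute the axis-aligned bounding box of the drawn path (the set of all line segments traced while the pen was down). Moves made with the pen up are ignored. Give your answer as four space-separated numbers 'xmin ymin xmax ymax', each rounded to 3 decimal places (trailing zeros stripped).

Executing turtle program step by step:
Start: pos=(-3,-2), heading=225, pen down
RT 90: heading 225 -> 135
RT 180: heading 135 -> 315
FD 16: (-3,-2) -> (8.314,-13.314) [heading=315, draw]
LT 30: heading 315 -> 345
PD: pen down
LT 120: heading 345 -> 105
Final: pos=(8.314,-13.314), heading=105, 1 segment(s) drawn

Segment endpoints: x in {-3, 8.314}, y in {-13.314, -2}
xmin=-3, ymin=-13.314, xmax=8.314, ymax=-2

Answer: -3 -13.314 8.314 -2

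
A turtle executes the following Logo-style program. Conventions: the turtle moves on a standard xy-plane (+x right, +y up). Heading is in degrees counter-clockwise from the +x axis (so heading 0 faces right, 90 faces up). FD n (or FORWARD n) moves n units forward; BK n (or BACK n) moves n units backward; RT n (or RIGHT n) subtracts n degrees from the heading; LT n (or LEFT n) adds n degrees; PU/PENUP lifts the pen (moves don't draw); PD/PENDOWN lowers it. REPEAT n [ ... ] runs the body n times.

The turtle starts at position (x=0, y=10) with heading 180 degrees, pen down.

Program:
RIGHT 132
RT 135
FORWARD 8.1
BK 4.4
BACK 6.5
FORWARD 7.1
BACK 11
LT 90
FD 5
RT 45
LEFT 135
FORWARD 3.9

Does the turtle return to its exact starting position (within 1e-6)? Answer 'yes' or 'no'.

Executing turtle program step by step:
Start: pos=(0,10), heading=180, pen down
RT 132: heading 180 -> 48
RT 135: heading 48 -> 273
FD 8.1: (0,10) -> (0.424,1.911) [heading=273, draw]
BK 4.4: (0.424,1.911) -> (0.194,6.305) [heading=273, draw]
BK 6.5: (0.194,6.305) -> (-0.147,12.796) [heading=273, draw]
FD 7.1: (-0.147,12.796) -> (0.225,5.706) [heading=273, draw]
BK 11: (0.225,5.706) -> (-0.351,16.691) [heading=273, draw]
LT 90: heading 273 -> 3
FD 5: (-0.351,16.691) -> (4.642,16.952) [heading=3, draw]
RT 45: heading 3 -> 318
LT 135: heading 318 -> 93
FD 3.9: (4.642,16.952) -> (4.438,20.847) [heading=93, draw]
Final: pos=(4.438,20.847), heading=93, 7 segment(s) drawn

Start position: (0, 10)
Final position: (4.438, 20.847)
Distance = 11.72; >= 1e-6 -> NOT closed

Answer: no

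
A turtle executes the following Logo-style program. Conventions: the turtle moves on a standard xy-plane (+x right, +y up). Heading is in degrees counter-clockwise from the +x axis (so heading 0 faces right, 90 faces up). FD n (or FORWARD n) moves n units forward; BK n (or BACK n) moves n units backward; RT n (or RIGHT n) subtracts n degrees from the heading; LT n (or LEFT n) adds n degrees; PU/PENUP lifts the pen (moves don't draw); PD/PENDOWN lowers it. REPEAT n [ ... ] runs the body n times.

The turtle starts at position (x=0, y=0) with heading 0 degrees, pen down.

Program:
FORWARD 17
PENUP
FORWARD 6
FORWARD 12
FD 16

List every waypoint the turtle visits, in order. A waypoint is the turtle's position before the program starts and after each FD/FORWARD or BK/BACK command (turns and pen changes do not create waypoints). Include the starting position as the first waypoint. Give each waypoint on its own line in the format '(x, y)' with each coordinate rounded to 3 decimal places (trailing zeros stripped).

Answer: (0, 0)
(17, 0)
(23, 0)
(35, 0)
(51, 0)

Derivation:
Executing turtle program step by step:
Start: pos=(0,0), heading=0, pen down
FD 17: (0,0) -> (17,0) [heading=0, draw]
PU: pen up
FD 6: (17,0) -> (23,0) [heading=0, move]
FD 12: (23,0) -> (35,0) [heading=0, move]
FD 16: (35,0) -> (51,0) [heading=0, move]
Final: pos=(51,0), heading=0, 1 segment(s) drawn
Waypoints (5 total):
(0, 0)
(17, 0)
(23, 0)
(35, 0)
(51, 0)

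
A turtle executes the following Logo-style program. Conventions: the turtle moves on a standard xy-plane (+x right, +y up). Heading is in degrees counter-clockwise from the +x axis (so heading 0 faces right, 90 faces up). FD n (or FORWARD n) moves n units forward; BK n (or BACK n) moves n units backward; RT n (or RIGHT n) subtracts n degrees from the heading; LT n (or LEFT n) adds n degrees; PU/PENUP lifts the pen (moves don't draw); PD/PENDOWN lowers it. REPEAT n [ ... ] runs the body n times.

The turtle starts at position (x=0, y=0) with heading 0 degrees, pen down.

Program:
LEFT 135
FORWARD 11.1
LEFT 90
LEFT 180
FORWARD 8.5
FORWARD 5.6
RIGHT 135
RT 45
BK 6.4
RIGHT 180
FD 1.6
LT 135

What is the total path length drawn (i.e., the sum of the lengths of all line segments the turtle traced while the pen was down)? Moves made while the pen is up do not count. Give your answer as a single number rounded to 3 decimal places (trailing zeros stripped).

Answer: 33.2

Derivation:
Executing turtle program step by step:
Start: pos=(0,0), heading=0, pen down
LT 135: heading 0 -> 135
FD 11.1: (0,0) -> (-7.849,7.849) [heading=135, draw]
LT 90: heading 135 -> 225
LT 180: heading 225 -> 45
FD 8.5: (-7.849,7.849) -> (-1.838,13.859) [heading=45, draw]
FD 5.6: (-1.838,13.859) -> (2.121,17.819) [heading=45, draw]
RT 135: heading 45 -> 270
RT 45: heading 270 -> 225
BK 6.4: (2.121,17.819) -> (6.647,22.345) [heading=225, draw]
RT 180: heading 225 -> 45
FD 1.6: (6.647,22.345) -> (7.778,23.476) [heading=45, draw]
LT 135: heading 45 -> 180
Final: pos=(7.778,23.476), heading=180, 5 segment(s) drawn

Segment lengths:
  seg 1: (0,0) -> (-7.849,7.849), length = 11.1
  seg 2: (-7.849,7.849) -> (-1.838,13.859), length = 8.5
  seg 3: (-1.838,13.859) -> (2.121,17.819), length = 5.6
  seg 4: (2.121,17.819) -> (6.647,22.345), length = 6.4
  seg 5: (6.647,22.345) -> (7.778,23.476), length = 1.6
Total = 33.2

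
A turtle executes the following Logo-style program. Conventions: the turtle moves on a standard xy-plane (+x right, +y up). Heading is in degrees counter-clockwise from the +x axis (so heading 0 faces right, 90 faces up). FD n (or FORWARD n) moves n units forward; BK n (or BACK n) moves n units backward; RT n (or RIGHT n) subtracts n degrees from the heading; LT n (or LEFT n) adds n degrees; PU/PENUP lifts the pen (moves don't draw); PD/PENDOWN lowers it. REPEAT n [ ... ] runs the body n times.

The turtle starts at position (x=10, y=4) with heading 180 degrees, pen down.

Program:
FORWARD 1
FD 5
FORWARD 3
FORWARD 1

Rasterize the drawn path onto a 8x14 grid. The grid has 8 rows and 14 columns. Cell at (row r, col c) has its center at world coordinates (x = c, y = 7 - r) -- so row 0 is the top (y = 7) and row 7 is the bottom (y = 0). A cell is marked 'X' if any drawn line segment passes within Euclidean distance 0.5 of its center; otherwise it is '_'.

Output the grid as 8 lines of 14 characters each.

Answer: ______________
______________
______________
XXXXXXXXXXX___
______________
______________
______________
______________

Derivation:
Segment 0: (10,4) -> (9,4)
Segment 1: (9,4) -> (4,4)
Segment 2: (4,4) -> (1,4)
Segment 3: (1,4) -> (0,4)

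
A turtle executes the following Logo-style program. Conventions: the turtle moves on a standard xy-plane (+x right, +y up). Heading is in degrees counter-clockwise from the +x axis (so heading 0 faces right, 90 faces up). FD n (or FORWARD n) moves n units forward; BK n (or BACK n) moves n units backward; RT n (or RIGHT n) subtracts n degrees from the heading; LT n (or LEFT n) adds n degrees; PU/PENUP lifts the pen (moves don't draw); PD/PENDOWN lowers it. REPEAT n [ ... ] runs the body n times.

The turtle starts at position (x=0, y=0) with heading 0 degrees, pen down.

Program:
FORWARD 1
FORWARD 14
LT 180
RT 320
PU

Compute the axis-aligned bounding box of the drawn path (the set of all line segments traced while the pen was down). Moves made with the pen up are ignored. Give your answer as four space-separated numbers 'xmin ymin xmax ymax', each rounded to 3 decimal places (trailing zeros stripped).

Executing turtle program step by step:
Start: pos=(0,0), heading=0, pen down
FD 1: (0,0) -> (1,0) [heading=0, draw]
FD 14: (1,0) -> (15,0) [heading=0, draw]
LT 180: heading 0 -> 180
RT 320: heading 180 -> 220
PU: pen up
Final: pos=(15,0), heading=220, 2 segment(s) drawn

Segment endpoints: x in {0, 1, 15}, y in {0}
xmin=0, ymin=0, xmax=15, ymax=0

Answer: 0 0 15 0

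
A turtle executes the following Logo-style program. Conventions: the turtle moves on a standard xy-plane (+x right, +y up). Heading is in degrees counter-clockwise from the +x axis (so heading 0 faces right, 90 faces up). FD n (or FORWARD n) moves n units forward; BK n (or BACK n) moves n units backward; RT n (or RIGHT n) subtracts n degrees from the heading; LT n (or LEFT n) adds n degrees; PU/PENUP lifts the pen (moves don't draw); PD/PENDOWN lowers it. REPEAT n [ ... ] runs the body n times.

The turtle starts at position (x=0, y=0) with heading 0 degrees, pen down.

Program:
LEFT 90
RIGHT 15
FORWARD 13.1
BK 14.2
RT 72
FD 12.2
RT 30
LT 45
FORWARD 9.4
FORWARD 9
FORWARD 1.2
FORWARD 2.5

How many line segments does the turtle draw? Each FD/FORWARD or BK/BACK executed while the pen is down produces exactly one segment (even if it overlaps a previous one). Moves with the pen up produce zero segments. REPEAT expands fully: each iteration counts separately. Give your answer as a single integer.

Executing turtle program step by step:
Start: pos=(0,0), heading=0, pen down
LT 90: heading 0 -> 90
RT 15: heading 90 -> 75
FD 13.1: (0,0) -> (3.391,12.654) [heading=75, draw]
BK 14.2: (3.391,12.654) -> (-0.285,-1.063) [heading=75, draw]
RT 72: heading 75 -> 3
FD 12.2: (-0.285,-1.063) -> (11.899,-0.424) [heading=3, draw]
RT 30: heading 3 -> 333
LT 45: heading 333 -> 18
FD 9.4: (11.899,-0.424) -> (20.839,2.481) [heading=18, draw]
FD 9: (20.839,2.481) -> (29.398,5.262) [heading=18, draw]
FD 1.2: (29.398,5.262) -> (30.539,5.633) [heading=18, draw]
FD 2.5: (30.539,5.633) -> (32.917,6.405) [heading=18, draw]
Final: pos=(32.917,6.405), heading=18, 7 segment(s) drawn
Segments drawn: 7

Answer: 7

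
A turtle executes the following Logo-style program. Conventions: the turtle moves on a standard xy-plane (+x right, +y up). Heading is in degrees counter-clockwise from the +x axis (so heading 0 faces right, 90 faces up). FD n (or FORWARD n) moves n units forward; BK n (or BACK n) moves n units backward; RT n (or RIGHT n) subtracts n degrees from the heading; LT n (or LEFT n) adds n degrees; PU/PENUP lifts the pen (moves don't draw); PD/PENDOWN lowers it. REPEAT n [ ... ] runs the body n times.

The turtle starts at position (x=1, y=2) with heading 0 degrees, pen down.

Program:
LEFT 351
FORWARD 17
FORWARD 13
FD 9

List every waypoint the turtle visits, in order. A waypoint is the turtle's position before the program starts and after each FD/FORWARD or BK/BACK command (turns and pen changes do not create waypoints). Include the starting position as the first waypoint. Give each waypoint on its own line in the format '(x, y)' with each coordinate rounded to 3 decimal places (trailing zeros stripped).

Executing turtle program step by step:
Start: pos=(1,2), heading=0, pen down
LT 351: heading 0 -> 351
FD 17: (1,2) -> (17.791,-0.659) [heading=351, draw]
FD 13: (17.791,-0.659) -> (30.631,-2.693) [heading=351, draw]
FD 9: (30.631,-2.693) -> (39.52,-4.101) [heading=351, draw]
Final: pos=(39.52,-4.101), heading=351, 3 segment(s) drawn
Waypoints (4 total):
(1, 2)
(17.791, -0.659)
(30.631, -2.693)
(39.52, -4.101)

Answer: (1, 2)
(17.791, -0.659)
(30.631, -2.693)
(39.52, -4.101)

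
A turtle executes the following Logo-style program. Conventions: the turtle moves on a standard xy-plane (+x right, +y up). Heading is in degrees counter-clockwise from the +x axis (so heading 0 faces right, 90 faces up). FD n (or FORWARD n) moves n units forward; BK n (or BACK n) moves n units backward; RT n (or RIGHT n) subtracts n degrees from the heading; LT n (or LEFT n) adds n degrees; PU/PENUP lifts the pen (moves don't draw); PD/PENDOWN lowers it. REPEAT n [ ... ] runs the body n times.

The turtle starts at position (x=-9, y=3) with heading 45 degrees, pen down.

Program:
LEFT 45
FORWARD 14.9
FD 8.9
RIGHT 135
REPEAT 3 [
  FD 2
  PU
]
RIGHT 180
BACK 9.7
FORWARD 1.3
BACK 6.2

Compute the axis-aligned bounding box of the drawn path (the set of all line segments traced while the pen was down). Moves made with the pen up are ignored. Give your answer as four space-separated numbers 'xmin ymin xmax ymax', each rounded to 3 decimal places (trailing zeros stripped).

Executing turtle program step by step:
Start: pos=(-9,3), heading=45, pen down
LT 45: heading 45 -> 90
FD 14.9: (-9,3) -> (-9,17.9) [heading=90, draw]
FD 8.9: (-9,17.9) -> (-9,26.8) [heading=90, draw]
RT 135: heading 90 -> 315
REPEAT 3 [
  -- iteration 1/3 --
  FD 2: (-9,26.8) -> (-7.586,25.386) [heading=315, draw]
  PU: pen up
  -- iteration 2/3 --
  FD 2: (-7.586,25.386) -> (-6.172,23.972) [heading=315, move]
  PU: pen up
  -- iteration 3/3 --
  FD 2: (-6.172,23.972) -> (-4.757,22.557) [heading=315, move]
  PU: pen up
]
RT 180: heading 315 -> 135
BK 9.7: (-4.757,22.557) -> (2.102,15.698) [heading=135, move]
FD 1.3: (2.102,15.698) -> (1.182,16.618) [heading=135, move]
BK 6.2: (1.182,16.618) -> (5.566,12.234) [heading=135, move]
Final: pos=(5.566,12.234), heading=135, 3 segment(s) drawn

Segment endpoints: x in {-9, -9, -7.586}, y in {3, 17.9, 25.386, 26.8}
xmin=-9, ymin=3, xmax=-7.586, ymax=26.8

Answer: -9 3 -7.586 26.8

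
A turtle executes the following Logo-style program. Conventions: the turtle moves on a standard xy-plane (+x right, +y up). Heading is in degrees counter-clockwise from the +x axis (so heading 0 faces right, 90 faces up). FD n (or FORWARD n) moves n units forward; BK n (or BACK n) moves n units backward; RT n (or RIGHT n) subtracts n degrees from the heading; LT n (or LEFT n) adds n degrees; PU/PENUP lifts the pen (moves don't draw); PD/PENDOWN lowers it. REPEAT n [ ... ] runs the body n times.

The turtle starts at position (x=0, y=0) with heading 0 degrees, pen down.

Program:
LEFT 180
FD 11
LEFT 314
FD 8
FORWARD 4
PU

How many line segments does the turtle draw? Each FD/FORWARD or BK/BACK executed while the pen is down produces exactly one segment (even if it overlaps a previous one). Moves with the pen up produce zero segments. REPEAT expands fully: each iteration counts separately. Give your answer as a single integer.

Answer: 3

Derivation:
Executing turtle program step by step:
Start: pos=(0,0), heading=0, pen down
LT 180: heading 0 -> 180
FD 11: (0,0) -> (-11,0) [heading=180, draw]
LT 314: heading 180 -> 134
FD 8: (-11,0) -> (-16.557,5.755) [heading=134, draw]
FD 4: (-16.557,5.755) -> (-19.336,8.632) [heading=134, draw]
PU: pen up
Final: pos=(-19.336,8.632), heading=134, 3 segment(s) drawn
Segments drawn: 3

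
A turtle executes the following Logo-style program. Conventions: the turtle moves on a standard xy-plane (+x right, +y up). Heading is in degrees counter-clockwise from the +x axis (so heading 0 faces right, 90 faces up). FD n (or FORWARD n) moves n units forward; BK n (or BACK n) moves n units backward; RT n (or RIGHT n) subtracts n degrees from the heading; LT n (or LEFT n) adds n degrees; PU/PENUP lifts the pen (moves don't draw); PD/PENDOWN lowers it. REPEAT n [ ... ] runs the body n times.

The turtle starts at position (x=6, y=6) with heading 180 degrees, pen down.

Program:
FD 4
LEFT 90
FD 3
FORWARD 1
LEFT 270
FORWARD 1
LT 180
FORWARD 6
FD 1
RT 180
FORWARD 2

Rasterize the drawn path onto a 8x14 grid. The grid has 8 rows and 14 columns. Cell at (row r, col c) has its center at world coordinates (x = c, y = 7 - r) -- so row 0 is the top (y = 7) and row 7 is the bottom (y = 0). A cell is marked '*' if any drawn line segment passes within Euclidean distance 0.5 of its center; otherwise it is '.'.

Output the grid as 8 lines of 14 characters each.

Answer: ..............
..*****.......
..*...........
..*...........
..*...........
.********.....
..............
..............

Derivation:
Segment 0: (6,6) -> (2,6)
Segment 1: (2,6) -> (2,3)
Segment 2: (2,3) -> (2,2)
Segment 3: (2,2) -> (1,2)
Segment 4: (1,2) -> (7,2)
Segment 5: (7,2) -> (8,2)
Segment 6: (8,2) -> (6,2)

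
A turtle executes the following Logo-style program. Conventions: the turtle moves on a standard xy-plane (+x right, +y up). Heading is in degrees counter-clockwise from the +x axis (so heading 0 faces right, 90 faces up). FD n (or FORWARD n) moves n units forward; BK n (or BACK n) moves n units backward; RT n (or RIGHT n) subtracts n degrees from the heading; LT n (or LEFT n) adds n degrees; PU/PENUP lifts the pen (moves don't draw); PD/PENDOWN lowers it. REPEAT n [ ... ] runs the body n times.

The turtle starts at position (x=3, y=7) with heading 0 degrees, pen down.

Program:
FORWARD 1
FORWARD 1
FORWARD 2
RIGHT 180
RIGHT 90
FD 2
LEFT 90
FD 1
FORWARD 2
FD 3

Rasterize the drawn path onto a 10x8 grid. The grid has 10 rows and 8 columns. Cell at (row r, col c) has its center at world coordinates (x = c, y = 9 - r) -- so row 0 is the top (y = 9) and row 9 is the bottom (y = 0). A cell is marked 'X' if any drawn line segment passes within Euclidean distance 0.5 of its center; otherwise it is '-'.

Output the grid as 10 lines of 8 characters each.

Answer: -XXXXXXX
-------X
---XXXXX
--------
--------
--------
--------
--------
--------
--------

Derivation:
Segment 0: (3,7) -> (4,7)
Segment 1: (4,7) -> (5,7)
Segment 2: (5,7) -> (7,7)
Segment 3: (7,7) -> (7,9)
Segment 4: (7,9) -> (6,9)
Segment 5: (6,9) -> (4,9)
Segment 6: (4,9) -> (1,9)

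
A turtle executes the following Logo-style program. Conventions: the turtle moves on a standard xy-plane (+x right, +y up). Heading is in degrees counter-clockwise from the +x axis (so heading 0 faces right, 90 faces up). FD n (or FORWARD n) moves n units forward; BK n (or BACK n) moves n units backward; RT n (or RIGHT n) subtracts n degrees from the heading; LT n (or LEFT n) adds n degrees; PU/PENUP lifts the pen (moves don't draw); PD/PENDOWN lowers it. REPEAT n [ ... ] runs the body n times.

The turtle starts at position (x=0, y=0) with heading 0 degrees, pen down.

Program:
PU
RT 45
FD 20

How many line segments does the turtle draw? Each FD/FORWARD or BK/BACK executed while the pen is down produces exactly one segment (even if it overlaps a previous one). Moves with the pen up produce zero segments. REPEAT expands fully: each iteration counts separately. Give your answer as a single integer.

Executing turtle program step by step:
Start: pos=(0,0), heading=0, pen down
PU: pen up
RT 45: heading 0 -> 315
FD 20: (0,0) -> (14.142,-14.142) [heading=315, move]
Final: pos=(14.142,-14.142), heading=315, 0 segment(s) drawn
Segments drawn: 0

Answer: 0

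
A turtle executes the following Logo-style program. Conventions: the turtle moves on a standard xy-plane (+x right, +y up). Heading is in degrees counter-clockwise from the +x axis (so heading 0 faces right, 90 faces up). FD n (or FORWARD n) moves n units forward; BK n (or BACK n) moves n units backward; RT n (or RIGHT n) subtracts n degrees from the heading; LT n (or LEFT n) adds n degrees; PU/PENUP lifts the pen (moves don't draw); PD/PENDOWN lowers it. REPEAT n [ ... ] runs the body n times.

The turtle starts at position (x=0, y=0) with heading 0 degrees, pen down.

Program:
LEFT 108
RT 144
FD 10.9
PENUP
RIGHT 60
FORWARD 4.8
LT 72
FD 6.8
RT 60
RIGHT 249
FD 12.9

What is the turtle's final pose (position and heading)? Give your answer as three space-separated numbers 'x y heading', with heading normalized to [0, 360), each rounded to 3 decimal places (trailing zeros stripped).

Answer: 26.023 -8.09 27

Derivation:
Executing turtle program step by step:
Start: pos=(0,0), heading=0, pen down
LT 108: heading 0 -> 108
RT 144: heading 108 -> 324
FD 10.9: (0,0) -> (8.818,-6.407) [heading=324, draw]
PU: pen up
RT 60: heading 324 -> 264
FD 4.8: (8.818,-6.407) -> (8.317,-11.181) [heading=264, move]
LT 72: heading 264 -> 336
FD 6.8: (8.317,-11.181) -> (14.529,-13.946) [heading=336, move]
RT 60: heading 336 -> 276
RT 249: heading 276 -> 27
FD 12.9: (14.529,-13.946) -> (26.023,-8.09) [heading=27, move]
Final: pos=(26.023,-8.09), heading=27, 1 segment(s) drawn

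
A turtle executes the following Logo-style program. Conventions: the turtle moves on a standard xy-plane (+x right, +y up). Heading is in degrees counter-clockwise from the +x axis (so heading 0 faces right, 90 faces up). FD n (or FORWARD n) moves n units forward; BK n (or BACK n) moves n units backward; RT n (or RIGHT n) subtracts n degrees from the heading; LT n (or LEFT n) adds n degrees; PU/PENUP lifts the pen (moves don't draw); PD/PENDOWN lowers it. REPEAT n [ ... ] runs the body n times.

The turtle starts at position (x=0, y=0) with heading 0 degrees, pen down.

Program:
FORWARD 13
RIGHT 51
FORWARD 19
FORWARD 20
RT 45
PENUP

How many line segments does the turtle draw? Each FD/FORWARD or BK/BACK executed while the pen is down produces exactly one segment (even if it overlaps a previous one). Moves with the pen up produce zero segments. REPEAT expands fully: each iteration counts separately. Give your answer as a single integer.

Executing turtle program step by step:
Start: pos=(0,0), heading=0, pen down
FD 13: (0,0) -> (13,0) [heading=0, draw]
RT 51: heading 0 -> 309
FD 19: (13,0) -> (24.957,-14.766) [heading=309, draw]
FD 20: (24.957,-14.766) -> (37.543,-30.309) [heading=309, draw]
RT 45: heading 309 -> 264
PU: pen up
Final: pos=(37.543,-30.309), heading=264, 3 segment(s) drawn
Segments drawn: 3

Answer: 3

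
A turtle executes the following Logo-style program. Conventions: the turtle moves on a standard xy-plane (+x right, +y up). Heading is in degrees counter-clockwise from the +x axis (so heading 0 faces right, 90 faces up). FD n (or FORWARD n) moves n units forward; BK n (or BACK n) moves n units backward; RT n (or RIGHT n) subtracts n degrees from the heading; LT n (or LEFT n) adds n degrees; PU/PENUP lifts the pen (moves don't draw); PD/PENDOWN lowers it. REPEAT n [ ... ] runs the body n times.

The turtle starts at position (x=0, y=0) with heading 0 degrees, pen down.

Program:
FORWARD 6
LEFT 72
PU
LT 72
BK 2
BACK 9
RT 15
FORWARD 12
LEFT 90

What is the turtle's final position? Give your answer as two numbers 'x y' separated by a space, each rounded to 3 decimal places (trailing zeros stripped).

Answer: 7.347 2.86

Derivation:
Executing turtle program step by step:
Start: pos=(0,0), heading=0, pen down
FD 6: (0,0) -> (6,0) [heading=0, draw]
LT 72: heading 0 -> 72
PU: pen up
LT 72: heading 72 -> 144
BK 2: (6,0) -> (7.618,-1.176) [heading=144, move]
BK 9: (7.618,-1.176) -> (14.899,-6.466) [heading=144, move]
RT 15: heading 144 -> 129
FD 12: (14.899,-6.466) -> (7.347,2.86) [heading=129, move]
LT 90: heading 129 -> 219
Final: pos=(7.347,2.86), heading=219, 1 segment(s) drawn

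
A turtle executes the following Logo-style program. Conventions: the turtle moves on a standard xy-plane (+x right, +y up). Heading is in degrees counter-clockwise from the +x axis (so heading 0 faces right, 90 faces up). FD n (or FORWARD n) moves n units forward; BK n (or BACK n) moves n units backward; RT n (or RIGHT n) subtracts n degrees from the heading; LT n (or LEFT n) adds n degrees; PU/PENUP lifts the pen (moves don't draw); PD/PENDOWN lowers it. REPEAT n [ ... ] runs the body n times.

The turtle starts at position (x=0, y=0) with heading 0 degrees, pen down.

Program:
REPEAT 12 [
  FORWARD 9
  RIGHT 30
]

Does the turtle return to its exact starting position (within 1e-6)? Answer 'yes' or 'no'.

Executing turtle program step by step:
Start: pos=(0,0), heading=0, pen down
REPEAT 12 [
  -- iteration 1/12 --
  FD 9: (0,0) -> (9,0) [heading=0, draw]
  RT 30: heading 0 -> 330
  -- iteration 2/12 --
  FD 9: (9,0) -> (16.794,-4.5) [heading=330, draw]
  RT 30: heading 330 -> 300
  -- iteration 3/12 --
  FD 9: (16.794,-4.5) -> (21.294,-12.294) [heading=300, draw]
  RT 30: heading 300 -> 270
  -- iteration 4/12 --
  FD 9: (21.294,-12.294) -> (21.294,-21.294) [heading=270, draw]
  RT 30: heading 270 -> 240
  -- iteration 5/12 --
  FD 9: (21.294,-21.294) -> (16.794,-29.088) [heading=240, draw]
  RT 30: heading 240 -> 210
  -- iteration 6/12 --
  FD 9: (16.794,-29.088) -> (9,-33.588) [heading=210, draw]
  RT 30: heading 210 -> 180
  -- iteration 7/12 --
  FD 9: (9,-33.588) -> (0,-33.588) [heading=180, draw]
  RT 30: heading 180 -> 150
  -- iteration 8/12 --
  FD 9: (0,-33.588) -> (-7.794,-29.088) [heading=150, draw]
  RT 30: heading 150 -> 120
  -- iteration 9/12 --
  FD 9: (-7.794,-29.088) -> (-12.294,-21.294) [heading=120, draw]
  RT 30: heading 120 -> 90
  -- iteration 10/12 --
  FD 9: (-12.294,-21.294) -> (-12.294,-12.294) [heading=90, draw]
  RT 30: heading 90 -> 60
  -- iteration 11/12 --
  FD 9: (-12.294,-12.294) -> (-7.794,-4.5) [heading=60, draw]
  RT 30: heading 60 -> 30
  -- iteration 12/12 --
  FD 9: (-7.794,-4.5) -> (0,0) [heading=30, draw]
  RT 30: heading 30 -> 0
]
Final: pos=(0,0), heading=0, 12 segment(s) drawn

Start position: (0, 0)
Final position: (0, 0)
Distance = 0; < 1e-6 -> CLOSED

Answer: yes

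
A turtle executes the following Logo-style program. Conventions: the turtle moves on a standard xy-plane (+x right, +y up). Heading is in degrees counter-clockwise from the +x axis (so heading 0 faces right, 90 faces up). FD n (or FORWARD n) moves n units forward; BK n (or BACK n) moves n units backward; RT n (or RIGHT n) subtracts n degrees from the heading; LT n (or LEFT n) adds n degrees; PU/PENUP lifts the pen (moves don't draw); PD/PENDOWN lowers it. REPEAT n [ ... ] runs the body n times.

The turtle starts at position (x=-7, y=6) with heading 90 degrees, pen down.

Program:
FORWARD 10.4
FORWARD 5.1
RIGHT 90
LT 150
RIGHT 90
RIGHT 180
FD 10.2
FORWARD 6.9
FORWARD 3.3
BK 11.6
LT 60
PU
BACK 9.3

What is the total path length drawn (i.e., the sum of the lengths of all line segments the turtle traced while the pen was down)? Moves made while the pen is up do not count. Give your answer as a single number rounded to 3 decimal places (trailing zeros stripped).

Executing turtle program step by step:
Start: pos=(-7,6), heading=90, pen down
FD 10.4: (-7,6) -> (-7,16.4) [heading=90, draw]
FD 5.1: (-7,16.4) -> (-7,21.5) [heading=90, draw]
RT 90: heading 90 -> 0
LT 150: heading 0 -> 150
RT 90: heading 150 -> 60
RT 180: heading 60 -> 240
FD 10.2: (-7,21.5) -> (-12.1,12.667) [heading=240, draw]
FD 6.9: (-12.1,12.667) -> (-15.55,6.691) [heading=240, draw]
FD 3.3: (-15.55,6.691) -> (-17.2,3.833) [heading=240, draw]
BK 11.6: (-17.2,3.833) -> (-11.4,13.879) [heading=240, draw]
LT 60: heading 240 -> 300
PU: pen up
BK 9.3: (-11.4,13.879) -> (-16.05,21.933) [heading=300, move]
Final: pos=(-16.05,21.933), heading=300, 6 segment(s) drawn

Segment lengths:
  seg 1: (-7,6) -> (-7,16.4), length = 10.4
  seg 2: (-7,16.4) -> (-7,21.5), length = 5.1
  seg 3: (-7,21.5) -> (-12.1,12.667), length = 10.2
  seg 4: (-12.1,12.667) -> (-15.55,6.691), length = 6.9
  seg 5: (-15.55,6.691) -> (-17.2,3.833), length = 3.3
  seg 6: (-17.2,3.833) -> (-11.4,13.879), length = 11.6
Total = 47.5

Answer: 47.5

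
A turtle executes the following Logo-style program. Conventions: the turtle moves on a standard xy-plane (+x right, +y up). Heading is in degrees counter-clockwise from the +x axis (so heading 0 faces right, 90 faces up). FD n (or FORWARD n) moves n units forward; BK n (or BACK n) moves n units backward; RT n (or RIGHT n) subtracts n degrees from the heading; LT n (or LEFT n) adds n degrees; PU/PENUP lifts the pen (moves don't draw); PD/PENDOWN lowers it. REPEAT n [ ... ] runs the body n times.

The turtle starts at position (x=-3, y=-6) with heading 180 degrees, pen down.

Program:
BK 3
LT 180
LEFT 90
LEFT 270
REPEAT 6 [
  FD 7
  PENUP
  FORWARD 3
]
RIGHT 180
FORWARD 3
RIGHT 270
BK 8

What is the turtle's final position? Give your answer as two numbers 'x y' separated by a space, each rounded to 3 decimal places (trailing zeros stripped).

Executing turtle program step by step:
Start: pos=(-3,-6), heading=180, pen down
BK 3: (-3,-6) -> (0,-6) [heading=180, draw]
LT 180: heading 180 -> 0
LT 90: heading 0 -> 90
LT 270: heading 90 -> 0
REPEAT 6 [
  -- iteration 1/6 --
  FD 7: (0,-6) -> (7,-6) [heading=0, draw]
  PU: pen up
  FD 3: (7,-6) -> (10,-6) [heading=0, move]
  -- iteration 2/6 --
  FD 7: (10,-6) -> (17,-6) [heading=0, move]
  PU: pen up
  FD 3: (17,-6) -> (20,-6) [heading=0, move]
  -- iteration 3/6 --
  FD 7: (20,-6) -> (27,-6) [heading=0, move]
  PU: pen up
  FD 3: (27,-6) -> (30,-6) [heading=0, move]
  -- iteration 4/6 --
  FD 7: (30,-6) -> (37,-6) [heading=0, move]
  PU: pen up
  FD 3: (37,-6) -> (40,-6) [heading=0, move]
  -- iteration 5/6 --
  FD 7: (40,-6) -> (47,-6) [heading=0, move]
  PU: pen up
  FD 3: (47,-6) -> (50,-6) [heading=0, move]
  -- iteration 6/6 --
  FD 7: (50,-6) -> (57,-6) [heading=0, move]
  PU: pen up
  FD 3: (57,-6) -> (60,-6) [heading=0, move]
]
RT 180: heading 0 -> 180
FD 3: (60,-6) -> (57,-6) [heading=180, move]
RT 270: heading 180 -> 270
BK 8: (57,-6) -> (57,2) [heading=270, move]
Final: pos=(57,2), heading=270, 2 segment(s) drawn

Answer: 57 2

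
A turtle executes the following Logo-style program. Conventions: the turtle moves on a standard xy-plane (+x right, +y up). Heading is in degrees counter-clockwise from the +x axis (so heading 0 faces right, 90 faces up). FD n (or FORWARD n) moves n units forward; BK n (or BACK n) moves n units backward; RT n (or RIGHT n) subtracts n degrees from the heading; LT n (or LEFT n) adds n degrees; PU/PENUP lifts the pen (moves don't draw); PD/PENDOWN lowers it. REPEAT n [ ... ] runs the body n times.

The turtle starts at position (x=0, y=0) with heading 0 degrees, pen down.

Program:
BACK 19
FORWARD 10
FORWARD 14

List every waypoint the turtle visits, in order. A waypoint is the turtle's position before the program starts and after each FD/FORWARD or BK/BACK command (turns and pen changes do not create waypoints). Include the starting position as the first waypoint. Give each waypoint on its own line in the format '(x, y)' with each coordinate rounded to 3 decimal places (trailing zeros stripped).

Answer: (0, 0)
(-19, 0)
(-9, 0)
(5, 0)

Derivation:
Executing turtle program step by step:
Start: pos=(0,0), heading=0, pen down
BK 19: (0,0) -> (-19,0) [heading=0, draw]
FD 10: (-19,0) -> (-9,0) [heading=0, draw]
FD 14: (-9,0) -> (5,0) [heading=0, draw]
Final: pos=(5,0), heading=0, 3 segment(s) drawn
Waypoints (4 total):
(0, 0)
(-19, 0)
(-9, 0)
(5, 0)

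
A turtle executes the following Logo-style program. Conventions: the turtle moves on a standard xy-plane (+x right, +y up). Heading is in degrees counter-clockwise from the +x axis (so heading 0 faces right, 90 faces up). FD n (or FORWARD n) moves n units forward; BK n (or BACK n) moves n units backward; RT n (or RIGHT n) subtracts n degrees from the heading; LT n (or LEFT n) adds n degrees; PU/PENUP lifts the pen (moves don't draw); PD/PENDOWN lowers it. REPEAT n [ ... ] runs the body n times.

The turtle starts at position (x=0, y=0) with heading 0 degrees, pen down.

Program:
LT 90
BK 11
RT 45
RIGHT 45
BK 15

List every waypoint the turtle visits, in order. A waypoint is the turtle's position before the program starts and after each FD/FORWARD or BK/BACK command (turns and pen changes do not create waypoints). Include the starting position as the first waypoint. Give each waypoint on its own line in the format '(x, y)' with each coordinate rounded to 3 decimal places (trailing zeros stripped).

Answer: (0, 0)
(0, -11)
(-15, -11)

Derivation:
Executing turtle program step by step:
Start: pos=(0,0), heading=0, pen down
LT 90: heading 0 -> 90
BK 11: (0,0) -> (0,-11) [heading=90, draw]
RT 45: heading 90 -> 45
RT 45: heading 45 -> 0
BK 15: (0,-11) -> (-15,-11) [heading=0, draw]
Final: pos=(-15,-11), heading=0, 2 segment(s) drawn
Waypoints (3 total):
(0, 0)
(0, -11)
(-15, -11)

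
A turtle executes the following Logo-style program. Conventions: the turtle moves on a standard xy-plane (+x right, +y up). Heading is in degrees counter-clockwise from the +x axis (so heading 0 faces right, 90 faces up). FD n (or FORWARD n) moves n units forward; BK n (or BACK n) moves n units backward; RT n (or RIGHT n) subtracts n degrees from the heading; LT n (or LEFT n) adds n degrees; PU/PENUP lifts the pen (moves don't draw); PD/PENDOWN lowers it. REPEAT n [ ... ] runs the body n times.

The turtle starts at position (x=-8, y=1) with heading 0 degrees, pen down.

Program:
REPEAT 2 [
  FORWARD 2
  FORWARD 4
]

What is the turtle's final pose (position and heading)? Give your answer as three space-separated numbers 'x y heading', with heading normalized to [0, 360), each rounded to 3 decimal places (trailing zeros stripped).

Answer: 4 1 0

Derivation:
Executing turtle program step by step:
Start: pos=(-8,1), heading=0, pen down
REPEAT 2 [
  -- iteration 1/2 --
  FD 2: (-8,1) -> (-6,1) [heading=0, draw]
  FD 4: (-6,1) -> (-2,1) [heading=0, draw]
  -- iteration 2/2 --
  FD 2: (-2,1) -> (0,1) [heading=0, draw]
  FD 4: (0,1) -> (4,1) [heading=0, draw]
]
Final: pos=(4,1), heading=0, 4 segment(s) drawn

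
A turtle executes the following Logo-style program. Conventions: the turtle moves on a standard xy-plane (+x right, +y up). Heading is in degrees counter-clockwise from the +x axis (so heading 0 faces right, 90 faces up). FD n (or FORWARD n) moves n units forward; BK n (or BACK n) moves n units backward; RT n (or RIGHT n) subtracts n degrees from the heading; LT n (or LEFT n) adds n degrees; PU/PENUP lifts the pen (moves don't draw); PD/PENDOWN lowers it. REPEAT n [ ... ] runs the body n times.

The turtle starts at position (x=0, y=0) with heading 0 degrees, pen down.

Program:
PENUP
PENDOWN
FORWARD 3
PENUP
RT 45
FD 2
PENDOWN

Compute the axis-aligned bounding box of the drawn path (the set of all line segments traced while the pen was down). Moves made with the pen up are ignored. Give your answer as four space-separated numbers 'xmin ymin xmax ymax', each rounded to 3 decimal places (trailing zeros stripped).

Executing turtle program step by step:
Start: pos=(0,0), heading=0, pen down
PU: pen up
PD: pen down
FD 3: (0,0) -> (3,0) [heading=0, draw]
PU: pen up
RT 45: heading 0 -> 315
FD 2: (3,0) -> (4.414,-1.414) [heading=315, move]
PD: pen down
Final: pos=(4.414,-1.414), heading=315, 1 segment(s) drawn

Segment endpoints: x in {0, 3}, y in {0}
xmin=0, ymin=0, xmax=3, ymax=0

Answer: 0 0 3 0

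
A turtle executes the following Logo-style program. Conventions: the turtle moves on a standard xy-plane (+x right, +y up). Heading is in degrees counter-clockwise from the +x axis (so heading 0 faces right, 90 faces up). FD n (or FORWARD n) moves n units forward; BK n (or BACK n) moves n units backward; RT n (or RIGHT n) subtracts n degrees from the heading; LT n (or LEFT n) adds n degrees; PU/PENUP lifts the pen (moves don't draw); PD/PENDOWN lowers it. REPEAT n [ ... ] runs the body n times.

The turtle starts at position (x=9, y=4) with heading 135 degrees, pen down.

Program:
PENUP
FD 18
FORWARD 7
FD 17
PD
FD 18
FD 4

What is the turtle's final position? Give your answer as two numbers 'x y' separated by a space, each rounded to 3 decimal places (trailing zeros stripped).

Executing turtle program step by step:
Start: pos=(9,4), heading=135, pen down
PU: pen up
FD 18: (9,4) -> (-3.728,16.728) [heading=135, move]
FD 7: (-3.728,16.728) -> (-8.678,21.678) [heading=135, move]
FD 17: (-8.678,21.678) -> (-20.698,33.698) [heading=135, move]
PD: pen down
FD 18: (-20.698,33.698) -> (-33.426,46.426) [heading=135, draw]
FD 4: (-33.426,46.426) -> (-36.255,49.255) [heading=135, draw]
Final: pos=(-36.255,49.255), heading=135, 2 segment(s) drawn

Answer: -36.255 49.255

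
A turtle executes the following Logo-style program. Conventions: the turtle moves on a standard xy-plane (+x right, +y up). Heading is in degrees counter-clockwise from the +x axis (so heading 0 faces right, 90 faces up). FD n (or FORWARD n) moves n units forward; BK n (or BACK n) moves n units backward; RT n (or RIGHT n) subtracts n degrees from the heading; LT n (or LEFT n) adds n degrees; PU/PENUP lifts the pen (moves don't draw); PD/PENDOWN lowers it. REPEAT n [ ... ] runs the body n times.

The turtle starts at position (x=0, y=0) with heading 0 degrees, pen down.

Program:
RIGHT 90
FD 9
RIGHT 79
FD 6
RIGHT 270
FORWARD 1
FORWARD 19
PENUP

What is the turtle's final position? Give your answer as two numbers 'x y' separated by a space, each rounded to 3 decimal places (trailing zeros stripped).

Answer: -2.074 -29.777

Derivation:
Executing turtle program step by step:
Start: pos=(0,0), heading=0, pen down
RT 90: heading 0 -> 270
FD 9: (0,0) -> (0,-9) [heading=270, draw]
RT 79: heading 270 -> 191
FD 6: (0,-9) -> (-5.89,-10.145) [heading=191, draw]
RT 270: heading 191 -> 281
FD 1: (-5.89,-10.145) -> (-5.699,-11.126) [heading=281, draw]
FD 19: (-5.699,-11.126) -> (-2.074,-29.777) [heading=281, draw]
PU: pen up
Final: pos=(-2.074,-29.777), heading=281, 4 segment(s) drawn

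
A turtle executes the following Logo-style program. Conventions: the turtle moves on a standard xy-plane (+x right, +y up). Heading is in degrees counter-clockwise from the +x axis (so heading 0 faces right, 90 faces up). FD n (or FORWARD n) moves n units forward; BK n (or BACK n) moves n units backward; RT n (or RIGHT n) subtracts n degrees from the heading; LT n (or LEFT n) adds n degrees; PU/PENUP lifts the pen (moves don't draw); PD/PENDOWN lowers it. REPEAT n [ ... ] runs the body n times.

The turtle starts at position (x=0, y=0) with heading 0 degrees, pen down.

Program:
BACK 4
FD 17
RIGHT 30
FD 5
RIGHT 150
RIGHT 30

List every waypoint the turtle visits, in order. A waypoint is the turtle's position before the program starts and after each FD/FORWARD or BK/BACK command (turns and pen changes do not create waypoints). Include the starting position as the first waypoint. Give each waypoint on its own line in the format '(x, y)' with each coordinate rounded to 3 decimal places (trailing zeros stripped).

Executing turtle program step by step:
Start: pos=(0,0), heading=0, pen down
BK 4: (0,0) -> (-4,0) [heading=0, draw]
FD 17: (-4,0) -> (13,0) [heading=0, draw]
RT 30: heading 0 -> 330
FD 5: (13,0) -> (17.33,-2.5) [heading=330, draw]
RT 150: heading 330 -> 180
RT 30: heading 180 -> 150
Final: pos=(17.33,-2.5), heading=150, 3 segment(s) drawn
Waypoints (4 total):
(0, 0)
(-4, 0)
(13, 0)
(17.33, -2.5)

Answer: (0, 0)
(-4, 0)
(13, 0)
(17.33, -2.5)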